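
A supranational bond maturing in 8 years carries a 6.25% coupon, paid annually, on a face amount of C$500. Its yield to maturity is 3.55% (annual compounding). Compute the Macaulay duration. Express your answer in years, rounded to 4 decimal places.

6.6678 years

Periodic yield y = 0.0355. Discount each cash flow and weight by its year:
  t   CF        PV=CF/(1+0.0355)^t    t·PV
  1        31.25        30.1787        30.1787
  2        31.25        29.1440        58.2881
  3        31.25        28.1449        84.4347
  4        31.25        27.1800       108.7200
  5        31.25        26.2482       131.2410
  6        31.25        25.3483       152.0900
  7        31.25        24.4793       171.3552
  8       531.25       401.8816     3,215.0528
  Σ                    592.6051     3,951.3605
Price P = Σ PV = 592.6051.
Macaulay duration = Σ(t·PV) / P = 3,951.3605 / 592.6051 = 6.66778 years.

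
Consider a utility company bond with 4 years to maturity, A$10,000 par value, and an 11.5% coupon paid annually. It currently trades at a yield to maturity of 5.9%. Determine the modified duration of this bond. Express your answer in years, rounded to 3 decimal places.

3.281 years

Periodic yield y = 0.059. First find Macaulay duration:
  t   CF        PV=CF/(1+0.059)^t    t·PV
  1     1,150.00     1,085.9301     1,085.9301
  2     1,150.00     1,025.4298     2,050.8595
  3     1,150.00       968.3001     2,904.9002
  4    11,150.00     8,865.2508    35,461.0032
  Σ                 11,944.9108    41,502.6931
P = 11,944.9108; Macaulay duration = 41,502.6931 / 11,944.9108 = 3.47451 years.
Modified duration = D_Mac / (1 + y) = 3.47451 / 1.059 = 3.28093 years.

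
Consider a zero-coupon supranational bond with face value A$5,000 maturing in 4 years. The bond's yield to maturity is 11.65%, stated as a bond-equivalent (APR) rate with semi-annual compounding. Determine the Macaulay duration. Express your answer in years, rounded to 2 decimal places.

A zero-coupon bond has a single cash flow at maturity, so its Macaulay duration equals its maturity: 4 years.
(Equivalently: 8 semi-annual periods ÷ 2 = 4 years.)

4.00 years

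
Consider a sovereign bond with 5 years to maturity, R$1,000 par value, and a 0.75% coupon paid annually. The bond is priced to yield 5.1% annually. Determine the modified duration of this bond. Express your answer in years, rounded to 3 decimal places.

4.678 years

Periodic yield y = 0.051. First find Macaulay duration:
  t   CF        PV=CF/(1+0.051)^t    t·PV
  1         7.50         7.1361         7.1361
  2         7.50         6.7898        13.5796
  3         7.50         6.4603        19.3809
  4         7.50         6.1468        24.5873
  5     1,007.50       785.6543     3,928.2713
  Σ                    812.1872     3,992.9552
P = 812.1872; Macaulay duration = 3,992.9552 / 812.1872 = 4.91630 years.
Modified duration = D_Mac / (1 + y) = 4.91630 / 1.051 = 4.67773 years.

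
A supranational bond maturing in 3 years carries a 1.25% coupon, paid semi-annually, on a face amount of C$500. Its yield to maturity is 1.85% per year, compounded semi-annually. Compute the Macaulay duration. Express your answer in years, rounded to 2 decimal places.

2.95 years

Periodic yield y = 0.00925. Discount each cash flow and weight by its period:
  t   CF        PV=CF/(1+0.00925)^t    t·PV
  1        3.125         3.0964         3.0964
  2        3.125         3.0680         6.1360
  3        3.125         3.0399         9.1196
  4        3.125         3.0120        12.0480
  5        3.125         2.9844        14.9220
  6      503.125       476.0837     2,856.5024
  Σ                    491.2843     2,901.8243
Price P = Σ PV = 491.2843.
Macaulay duration = Σ(t·PV) / P = 2,901.8243 / 491.2843 = 5.90661 half-year periods.
In years: 5.90661 / 2 = 2.95330 years.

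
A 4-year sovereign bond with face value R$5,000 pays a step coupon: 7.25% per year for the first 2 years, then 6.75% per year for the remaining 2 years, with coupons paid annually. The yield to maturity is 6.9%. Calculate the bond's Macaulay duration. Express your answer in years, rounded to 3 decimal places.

Periodic yield y = 0.069. Discount each cash flow and weight by its year:
  t   CF        PV=CF/(1+0.069)^t    t·PV
  1       362.50       339.1020       339.1020
  2       362.50       317.2142       634.4284
  3       337.50       276.2744       828.8232
  4     5,337.50     4,087.2111    16,348.8443
  Σ                  5,019.8016    18,151.1979
Price P = Σ PV = 5,019.8016.
Macaulay duration = Σ(t·PV) / P = 18,151.1979 / 5,019.8016 = 3.61592 years.

3.616 years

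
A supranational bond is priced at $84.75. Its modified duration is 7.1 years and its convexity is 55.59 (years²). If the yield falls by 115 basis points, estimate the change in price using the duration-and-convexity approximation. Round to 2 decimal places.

+$7.23

Duration effect: -D_mod·Δy = -7.1 × (-0.0115) = +0.081650
Convexity effect: ½·C·(Δy)² = 0.5 × 55.59 × (-0.0115)² = +0.00367588875
ΔP/P ≈ +0.081650 + 0.00367588875 = +0.08532588875
ΔP ≈ 84.75 × (+0.08532588875) = +7.2313690715625.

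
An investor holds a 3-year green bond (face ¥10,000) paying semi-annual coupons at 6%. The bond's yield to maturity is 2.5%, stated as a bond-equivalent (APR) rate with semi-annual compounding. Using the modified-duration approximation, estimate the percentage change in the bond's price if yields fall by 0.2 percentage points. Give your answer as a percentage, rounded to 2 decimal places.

Periodic yield y = 0.0125. Modified duration first:
  t   CF        PV=CF/(1+0.0125)^t    t·PV
  1       300.00       296.2963       296.2963
  2       300.00       292.6383       585.2766
  3       300.00       289.0255       867.0765
  4       300.00       285.4573     1,141.8291
  5       300.00       281.9331     1,409.6656
  6    10,300.00     9,560.2012    57,361.2073
  Σ                 11,005.5517    61,661.3515
P = 11,005.5517; D_Mac = 5.60275 half-year periods = 2.80137 yrs; D_mod = 2.80137/(1+0.0125) = 2.76679 yrs.
ΔP/P ≈ -D_mod · Δy = -2.76679 × (-0.002) = +0.005534 = +0.5534%.

+0.55%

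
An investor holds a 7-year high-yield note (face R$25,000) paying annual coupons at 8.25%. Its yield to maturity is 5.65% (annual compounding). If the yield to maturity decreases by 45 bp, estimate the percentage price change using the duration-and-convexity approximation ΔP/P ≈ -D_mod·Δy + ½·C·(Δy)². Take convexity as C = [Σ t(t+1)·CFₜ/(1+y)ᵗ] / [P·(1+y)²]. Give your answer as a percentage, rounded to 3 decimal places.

+2.462%

With y = 0.0565:
  t   CF        PV=CF/(1+0.0565)^t    t·PV        t(t+1)·PV
  1     2,062.50     1,952.2007     1,952.2007       3,904.4013
  2     2,062.50     1,847.8000     3,695.5999      11,086.7998
  3     2,062.50     1,748.9825     5,246.9474      20,987.7895
  4     2,062.50     1,655.4496     6,621.7982      33,108.9911
  5     2,062.50     1,566.9187     7,834.5933      47,007.5596
  6     2,062.50     1,483.1222     8,898.7335      62,291.1343
  7    27,062.50    18,419.6513   128,937.5590   1,031,500.4719
  Σ                 28,674.1248   163,187.4319   1,209,887.1474
P = 28,674.1248; D_Mac = 5.69110 yrs; D_mod = 5.38675 yrs; C = 37.80208.
Duration effect: -5.38675 × (-0.0045) = +0.024240
Convexity effect: 0.5 × 37.80208 × (-0.0045)² = +0.0003827
ΔP/P ≈ +0.024240 + 0.0003827 = +0.024623 = +2.4623%.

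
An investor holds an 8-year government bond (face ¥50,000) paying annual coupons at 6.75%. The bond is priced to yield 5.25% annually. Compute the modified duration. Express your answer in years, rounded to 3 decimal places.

Periodic yield y = 0.0525. First find Macaulay duration:
  t   CF        PV=CF/(1+0.0525)^t    t·PV
  1     3,375.00     3,206.6508     3,206.6508
  2     3,375.00     3,046.6991     6,093.3983
  3     3,375.00     2,894.7260     8,684.1780
  4     3,375.00     2,750.3335    11,001.3340
  5     3,375.00     2,613.1435    13,065.7174
  6     3,375.00     2,482.7966    14,896.7799
  7     3,375.00     2,358.9517    16,512.6618
  8    53,375.00    35,445.4955   283,563.9641
  Σ                 54,798.7968   357,024.6842
P = 54,798.7968; Macaulay duration = 357,024.6842 / 54,798.7968 = 6.51519 years.
Modified duration = D_Mac / (1 + y) = 6.51519 / 1.0525 = 6.19021 years.

6.190 years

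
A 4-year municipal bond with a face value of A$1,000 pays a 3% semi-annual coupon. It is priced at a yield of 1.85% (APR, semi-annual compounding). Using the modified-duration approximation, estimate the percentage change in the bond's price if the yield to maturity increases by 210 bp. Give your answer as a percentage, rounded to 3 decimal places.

Periodic yield y = 0.00925. Modified duration first:
  t   CF        PV=CF/(1+0.00925)^t    t·PV
  1        15.00        14.8625        14.8625
  2        15.00        14.7263        29.4526
  3        15.00        14.5913        43.7740
  4        15.00        14.4576        57.8304
  5        15.00        14.3251        71.6255
  6        15.00        14.1938        85.1628
  7        15.00        14.0637        98.4460
  8     1,015.00       942.9225     7,543.3796
  Σ                  1,044.1428     7,944.5334
P = 1,044.1428; D_Mac = 7.60867 half-year periods = 3.80433 yrs; D_mod = 3.80433/(1+0.00925) = 3.76947 yrs.
ΔP/P ≈ -D_mod · Δy = -3.76947 × (+0.021) = -0.079159 = -7.9159%.

-7.916%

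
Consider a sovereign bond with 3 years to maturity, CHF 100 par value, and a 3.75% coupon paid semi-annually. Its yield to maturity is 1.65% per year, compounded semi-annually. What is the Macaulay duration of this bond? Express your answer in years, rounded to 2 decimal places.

Periodic yield y = 0.00825. Discount each cash flow and weight by its period:
  t   CF        PV=CF/(1+0.00825)^t    t·PV
  1        1.875         1.8597         1.8597
  2        1.875         1.8444         3.6889
  3        1.875         1.8293         5.4880
  4        1.875         1.8144         7.2575
  5        1.875         1.7995         8.9977
  6      101.875        96.9747       581.8479
  Σ                    106.1220       609.1397
Price P = Σ PV = 106.1220.
Macaulay duration = Σ(t·PV) / P = 609.1397 / 106.1220 = 5.73999 half-year periods.
In years: 5.73999 / 2 = 2.87000 years.

2.87 years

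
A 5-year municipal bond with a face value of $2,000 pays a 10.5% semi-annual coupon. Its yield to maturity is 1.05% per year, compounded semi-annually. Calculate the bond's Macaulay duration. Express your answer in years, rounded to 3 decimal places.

Periodic yield y = 0.00525. Discount each cash flow and weight by its period:
  t   CF        PV=CF/(1+0.00525)^t    t·PV
  1       105.00       104.4516       104.4516
  2       105.00       103.9061       207.8122
  3       105.00       103.3635       310.0904
  4       105.00       102.8236       411.2946
  5       105.00       102.2866       511.4332
  6       105.00       101.7524       610.5146
  7       105.00       101.2210       708.5472
  8       105.00       100.6924       805.5391
  9       105.00       100.1665       901.4986
  10    2,105.00     1,997.6127    19,976.1266
  Σ                  2,918.2765    24,547.3081
Price P = Σ PV = 2,918.2765.
Macaulay duration = Σ(t·PV) / P = 24,547.3081 / 2,918.2765 = 8.41158 half-year periods.
In years: 8.41158 / 2 = 4.20579 years.

4.206 years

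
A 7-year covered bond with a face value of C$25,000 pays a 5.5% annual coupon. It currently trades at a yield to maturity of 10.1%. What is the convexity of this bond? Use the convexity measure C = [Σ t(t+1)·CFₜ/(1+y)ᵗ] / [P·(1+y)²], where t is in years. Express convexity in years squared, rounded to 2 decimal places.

36.17

With y = 0.101:
  t   CF        PV=CF/(1+0.101)^t    t·PV        t(t+1)·PV
  1     1,375.00     1,248.8647     1,248.8647       2,497.7293
  2     1,375.00     1,134.3003     2,268.6007       6,805.8020
  3     1,375.00     1,030.2455     3,090.7366      12,362.9464
  4     1,375.00       935.7362     3,742.9447      18,714.7236
  5     1,375.00       849.8966     4,249.4831      25,496.8987
  6     1,375.00       771.9315     4,631.5892      32,421.1246
  7    26,375.00    13,448.7288    94,141.1015     753,128.8121
  Σ                 19,419.7037   113,373.3205     851,428.0367
P = 19,419.7037.
Convexity = Σ t(t+1)·PV / [P·(1+y)²] = 851,428.0367 / (19,419.7037 × 1.212201) = 36.16852.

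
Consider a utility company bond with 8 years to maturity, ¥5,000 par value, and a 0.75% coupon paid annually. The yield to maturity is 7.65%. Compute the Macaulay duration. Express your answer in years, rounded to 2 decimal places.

Periodic yield y = 0.0765. Discount each cash flow and weight by its year:
  t   CF        PV=CF/(1+0.0765)^t    t·PV
  1        37.50        34.8351        34.8351
  2        37.50        32.3596        64.7192
  3        37.50        30.0600        90.1800
  4        37.50        27.9238       111.6954
  5        37.50        25.9395       129.6973
  6        37.50        24.0961       144.5767
  7        37.50        22.3838       156.6863
  8     5,037.50     2,793.2048    22,345.6387
  Σ                  2,990.8028    23,078.0288
Price P = Σ PV = 2,990.8028.
Macaulay duration = Σ(t·PV) / P = 23,078.0288 / 2,990.8028 = 7.71633 years.

7.72 years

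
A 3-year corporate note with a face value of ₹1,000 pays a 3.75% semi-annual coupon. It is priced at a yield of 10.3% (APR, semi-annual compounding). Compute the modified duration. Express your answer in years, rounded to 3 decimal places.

2.710 years

Periodic yield y = 0.0515. First find Macaulay duration:
  t   CF        PV=CF/(1+0.0515)^t    t·PV
  1        18.75        17.8317        17.8317
  2        18.75        16.9583        33.9166
  3        18.75        16.1277        48.3832
  4        18.75        15.3378        61.3514
  5        18.75        14.5866        72.9331
  6     1,018.75       753.7233     4,522.3400
  Σ                    834.5655     4,756.7560
P = 834.5655; Macaulay duration = 4,756.7560 / 834.5655 = 5.69968 half-year periods = 2.84984 years.
Modified duration = D_Mac / (1 + y) = 2.84984 / 1.0515 = 2.71026 years.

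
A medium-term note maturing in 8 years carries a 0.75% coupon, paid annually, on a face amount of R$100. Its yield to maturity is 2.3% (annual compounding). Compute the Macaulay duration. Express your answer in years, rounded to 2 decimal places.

Periodic yield y = 0.023. Discount each cash flow and weight by its year:
  t   CF        PV=CF/(1+0.023)^t    t·PV
  1         0.75         0.7331         0.7331
  2         0.75         0.7167         1.4333
  3         0.75         0.7005         2.1016
  4         0.75         0.6848         2.7392
  5         0.75         0.6694         3.3470
  6         0.75         0.6543         3.9261
  7         0.75         0.6396         4.4774
  8       100.75        83.9924       671.9392
  Σ                     88.7909       690.6969
Price P = Σ PV = 88.7909.
Macaulay duration = Σ(t·PV) / P = 690.6969 / 88.7909 = 7.77892 years.

7.78 years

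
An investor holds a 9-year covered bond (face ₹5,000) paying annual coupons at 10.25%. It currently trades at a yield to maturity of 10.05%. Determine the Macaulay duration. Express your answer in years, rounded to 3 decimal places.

6.303 years

Periodic yield y = 0.1005. Discount each cash flow and weight by its year:
  t   CF        PV=CF/(1+0.1005)^t    t·PV
  1       512.50       465.6974       465.6974
  2       512.50       423.1689       846.3379
  3       512.50       384.5242     1,153.5727
  4       512.50       349.4087     1,397.6347
  5       512.50       317.4999     1,587.4997
  6       512.50       288.5052     1,731.0310
  7       512.50       262.1583     1,835.1078
  8       512.50       238.2174     1,905.7393
  9     5,512.50     2,328.2959    20,954.6634
  Σ                  5,057.4760    31,877.2838
Price P = Σ PV = 5,057.4760.
Macaulay duration = Σ(t·PV) / P = 31,877.2838 / 5,057.4760 = 6.30300 years.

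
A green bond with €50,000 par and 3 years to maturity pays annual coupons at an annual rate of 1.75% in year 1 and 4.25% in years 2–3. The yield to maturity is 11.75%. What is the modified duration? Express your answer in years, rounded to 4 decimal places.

Periodic yield y = 0.1175. First find Macaulay duration:
  t   CF        PV=CF/(1+0.1175)^t    t·PV
  1       875.00       782.9978       782.9978
  2     2,125.00     1,701.6251     3,403.2501
  3    52,125.00    37,351.1065   112,053.3196
  Σ                 39,835.7294   116,239.5675
P = 39,835.7294; Macaulay duration = 116,239.5675 / 39,835.7294 = 2.91797 years.
Modified duration = D_Mac / (1 + y) = 2.91797 / 1.1175 = 2.61116 years.

2.6112 years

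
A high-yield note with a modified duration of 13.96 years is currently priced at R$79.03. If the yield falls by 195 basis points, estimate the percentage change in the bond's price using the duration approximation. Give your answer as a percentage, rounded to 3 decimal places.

Duration approximation: ΔP/P ≈ -D_mod · Δy = -13.96 × (-0.0195) = +0.272220.
As a percentage: +27.2220%.

+27.222%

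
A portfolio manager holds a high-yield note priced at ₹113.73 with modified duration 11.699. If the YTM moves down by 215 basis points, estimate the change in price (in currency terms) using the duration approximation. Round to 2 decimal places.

+₹28.61

Duration approximation: ΔP/P ≈ -D_mod · Δy = -11.699 × (-0.0215) = +0.2515285.
ΔP ≈ 113.73 × (+0.2515285) = +28.606336305.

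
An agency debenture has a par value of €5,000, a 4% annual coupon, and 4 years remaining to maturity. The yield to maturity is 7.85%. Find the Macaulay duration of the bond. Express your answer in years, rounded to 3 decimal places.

3.757 years

Periodic yield y = 0.0785. Discount each cash flow and weight by its year:
  t   CF        PV=CF/(1+0.0785)^t    t·PV
  1       200.00       185.4427       185.4427
  2       200.00       171.9451       343.8901
  3       200.00       159.4298       478.2895
  4     5,200.00     3,843.4634    15,373.8535
  Σ                  4,360.2810    16,381.4758
Price P = Σ PV = 4,360.2810.
Macaulay duration = Σ(t·PV) / P = 16,381.4758 / 4,360.2810 = 3.75698 years.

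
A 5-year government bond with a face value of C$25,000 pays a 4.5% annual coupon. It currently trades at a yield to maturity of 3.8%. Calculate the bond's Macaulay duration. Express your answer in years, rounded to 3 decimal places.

Periodic yield y = 0.038. Discount each cash flow and weight by its year:
  t   CF        PV=CF/(1+0.038)^t    t·PV
  1     1,125.00     1,083.8150     1,083.8150
  2     1,125.00     1,044.1378     2,088.2756
  3     1,125.00     1,005.9131     3,017.7393
  4     1,125.00       969.0878     3,876.3510
  5    26,125.00    21,680.5119   108,402.5594
  Σ                 25,783.4655   118,468.7403
Price P = Σ PV = 25,783.4655.
Macaulay duration = Σ(t·PV) / P = 118,468.7403 / 25,783.4655 = 4.59476 years.

4.595 years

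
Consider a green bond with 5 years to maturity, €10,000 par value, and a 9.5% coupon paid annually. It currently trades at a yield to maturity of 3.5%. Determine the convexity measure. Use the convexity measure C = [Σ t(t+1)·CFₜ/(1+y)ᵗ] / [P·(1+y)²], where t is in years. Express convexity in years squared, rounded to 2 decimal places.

With y = 0.035:
  t   CF        PV=CF/(1+0.035)^t    t·PV        t(t+1)·PV
  1       950.00       917.8744       917.8744       1,835.7488
  2       950.00       886.8352     1,773.6703       5,321.0110
  3       950.00       856.8456     2,570.5367      10,282.1468
  4       950.00       827.8701     3,311.4805      16,557.4023
  5    10,950.00     9,219.6062    46,098.0309     276,588.1853
  Σ                 12,709.0314    54,671.5928     310,584.4943
P = 12,709.0314.
Convexity = Σ t(t+1)·PV / [P·(1+y)²] = 310,584.4943 / (12,709.0314 × 1.071225) = 22.81322.

22.81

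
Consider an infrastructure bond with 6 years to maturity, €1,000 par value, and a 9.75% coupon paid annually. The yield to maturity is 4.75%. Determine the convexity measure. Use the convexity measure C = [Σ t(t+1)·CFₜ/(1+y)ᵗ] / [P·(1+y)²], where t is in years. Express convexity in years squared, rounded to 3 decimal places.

29.441

With y = 0.0475:
  t   CF        PV=CF/(1+0.0475)^t    t·PV        t(t+1)·PV
  1        97.50        93.0788        93.0788         186.1575
  2        97.50        88.8580       177.7160         533.1480
  3        97.50        84.8286       254.4859       1,017.9437
  4        97.50        80.9820       323.9280       1,619.6400
  5        97.50        77.3098       386.5489       2,319.2935
  6     1,097.50       830.7691     4,984.6146      34,892.3025
  Σ                  1,255.8263     6,220.3723      40,568.4853
P = 1,255.8263.
Convexity = Σ t(t+1)·PV / [P·(1+y)²] = 40,568.4853 / (1,255.8263 × 1.097256) = 29.44091.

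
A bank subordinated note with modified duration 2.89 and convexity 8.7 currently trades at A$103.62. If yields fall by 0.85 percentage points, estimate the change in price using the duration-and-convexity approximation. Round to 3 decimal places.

+A$2.578

Duration effect: -D_mod·Δy = -2.89 × (-0.0085) = +0.024565
Convexity effect: ½·C·(Δy)² = 0.5 × 8.7 × (-0.0085)² = +0.0003142875
ΔP/P ≈ +0.024565 + 0.0003142875 = +0.0248792875
ΔP ≈ 103.62 × (+0.0248792875) = +2.57799177075.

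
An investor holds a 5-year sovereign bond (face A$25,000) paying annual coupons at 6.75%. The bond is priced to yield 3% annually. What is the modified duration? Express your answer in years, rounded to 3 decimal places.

4.327 years

Periodic yield y = 0.03. First find Macaulay duration:
  t   CF        PV=CF/(1+0.03)^t    t·PV
  1     1,687.50     1,638.3495     1,638.3495
  2     1,687.50     1,590.6306     3,181.2612
  3     1,687.50     1,544.3016     4,632.9047
  4     1,687.50     1,499.3219     5,997.2876
  5    26,687.50    23,020.8719   115,104.3597
  Σ                 29,293.4755   130,554.1626
P = 29,293.4755; Macaulay duration = 130,554.1626 / 29,293.4755 = 4.45677 years.
Modified duration = D_Mac / (1 + y) = 4.45677 / 1.03 = 4.32696 years.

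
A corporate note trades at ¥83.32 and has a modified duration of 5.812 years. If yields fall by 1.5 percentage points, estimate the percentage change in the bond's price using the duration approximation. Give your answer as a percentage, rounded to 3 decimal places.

Duration approximation: ΔP/P ≈ -D_mod · Δy = -5.812 × (-0.015) = +0.087180.
As a percentage: +8.7180%.

+8.718%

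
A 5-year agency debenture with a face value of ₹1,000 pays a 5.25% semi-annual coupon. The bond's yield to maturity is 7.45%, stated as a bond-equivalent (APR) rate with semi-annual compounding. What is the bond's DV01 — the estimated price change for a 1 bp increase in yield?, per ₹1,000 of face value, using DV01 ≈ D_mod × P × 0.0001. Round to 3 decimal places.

Periodic yield y = 0.03725.
  t   CF        PV=CF/(1+0.03725)^t    t·PV
  1        26.25        25.3073        25.3073
  2        26.25        24.3985        48.7969
  3        26.25        23.5223        70.5668
  4        26.25        22.6775        90.7101
  5        26.25        21.8631       109.3156
  6        26.25        21.0780       126.4678
  7        26.25        20.3210       142.2470
  8        26.25        19.5912       156.7299
  9        26.25        18.8877       169.9890
  10    1,026.25       711.8996     7,118.9958
  Σ                    909.5461     8,059.1261
P = 909.5461; D_Mac = 8.86060 half-year periods = 4.43030 yrs; D_mod = 4.27120 yrs.
DV01 ≈ 4.27120 × 909.5461 × 0.0001 = 0.388485.

₹0.388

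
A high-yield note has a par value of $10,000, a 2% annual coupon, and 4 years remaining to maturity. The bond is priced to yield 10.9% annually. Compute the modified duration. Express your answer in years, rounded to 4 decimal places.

Periodic yield y = 0.109. First find Macaulay duration:
  t   CF        PV=CF/(1+0.109)^t    t·PV
  1       200.00       180.3427       180.3427
  2       200.00       162.6174       325.2347
  3       200.00       146.6342       439.9027
  4    10,200.00     6,743.3234    26,973.2935
  Σ                  7,232.9176    27,918.7736
P = 7,232.9176; Macaulay duration = 27,918.7736 / 7,232.9176 = 3.85996 years.
Modified duration = D_Mac / (1 + y) = 3.85996 / 1.109 = 3.48058 years.

3.4806 years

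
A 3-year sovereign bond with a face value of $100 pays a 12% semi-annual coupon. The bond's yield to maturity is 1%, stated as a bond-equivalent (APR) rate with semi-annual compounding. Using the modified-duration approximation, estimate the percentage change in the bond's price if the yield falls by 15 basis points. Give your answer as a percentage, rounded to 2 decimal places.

Periodic yield y = 0.005. Modified duration first:
  t   CF        PV=CF/(1+0.005)^t    t·PV
  1         6.00         5.9701         5.9701
  2         6.00         5.9404        11.8809
  3         6.00         5.9109        17.7327
  4         6.00         5.8815        23.5259
  5         6.00         5.8522        29.2611
  6       106.00       102.8749       617.2495
  Σ                    132.4301       705.6203
P = 132.4301; D_Mac = 5.32825 half-year periods = 2.66412 yrs; D_mod = 2.66412/(1+0.005) = 2.65087 yrs.
ΔP/P ≈ -D_mod · Δy = -2.65087 × (-0.0015) = +0.003976 = +0.3976%.

+0.40%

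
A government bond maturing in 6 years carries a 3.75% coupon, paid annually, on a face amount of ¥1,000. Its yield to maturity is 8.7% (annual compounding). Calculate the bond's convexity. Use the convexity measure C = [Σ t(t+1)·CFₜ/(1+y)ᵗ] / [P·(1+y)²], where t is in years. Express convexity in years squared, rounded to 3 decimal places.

30.871

With y = 0.087:
  t   CF        PV=CF/(1+0.087)^t    t·PV        t(t+1)·PV
  1        37.50        34.4986        34.4986          68.9972
  2        37.50        31.7375        63.4749         190.4248
  3        37.50        29.1973        87.5919         350.3676
  4        37.50        26.8604       107.4418         537.2088
  5        37.50        24.7106       123.5531         741.3184
  6     1,037.50       628.9424     3,773.6541      26,415.5788
  Σ                    775.9468     4,190.2144      28,303.8956
P = 775.9468.
Convexity = Σ t(t+1)·PV / [P·(1+y)²] = 28,303.8956 / (775.9468 × 1.181569) = 30.87132.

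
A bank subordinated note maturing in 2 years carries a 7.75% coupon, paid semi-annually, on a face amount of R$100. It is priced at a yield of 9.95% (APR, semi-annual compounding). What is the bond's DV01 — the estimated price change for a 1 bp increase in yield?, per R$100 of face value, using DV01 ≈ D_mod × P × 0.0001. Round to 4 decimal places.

Periodic yield y = 0.04975.
  t   CF        PV=CF/(1+0.04975)^t    t·PV
  1        3.875         3.6914         3.6914
  2        3.875         3.5164         7.0328
  3        3.875         3.3498        10.0493
  4      103.875        85.5397       342.1586
  Σ                     96.0972       362.9321
P = 96.0972; D_Mac = 3.77672 half-year periods = 1.88836 yrs; D_mod = 1.79887 yrs.
DV01 ≈ 1.79887 × 96.0972 × 0.0001 = 0.017287.

R$0.0173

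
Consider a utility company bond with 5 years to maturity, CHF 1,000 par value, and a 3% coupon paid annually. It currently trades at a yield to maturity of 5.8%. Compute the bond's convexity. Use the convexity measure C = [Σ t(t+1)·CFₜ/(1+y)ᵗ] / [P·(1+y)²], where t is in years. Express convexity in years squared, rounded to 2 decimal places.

With y = 0.058:
  t   CF        PV=CF/(1+0.058)^t    t·PV        t(t+1)·PV
  1        30.00        28.3554        28.3554          56.7108
  2        30.00        26.8009        53.6019         160.8056
  3        30.00        25.3317        75.9951         303.9803
  4        30.00        23.9430        95.7720         478.8600
  5     1,030.00       776.9783     3,884.8915      23,309.3488
  Σ                    881.4093     4,138.6158      24,309.7055
P = 881.4093.
Convexity = Σ t(t+1)·PV / [P·(1+y)²] = 24,309.7055 / (881.4093 × 1.119364) = 24.63943.

24.64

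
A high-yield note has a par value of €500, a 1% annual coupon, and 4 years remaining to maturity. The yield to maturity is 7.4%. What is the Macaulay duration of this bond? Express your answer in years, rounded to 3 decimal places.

Periodic yield y = 0.074. Discount each cash flow and weight by its year:
  t   CF        PV=CF/(1+0.074)^t    t·PV
  1         5.00         4.6555         4.6555
  2         5.00         4.3347         8.6694
  3         5.00         4.0361        12.1082
  4       505.00       379.5546     1,518.2184
  Σ                    392.5809     1,543.6515
Price P = Σ PV = 392.5809.
Macaulay duration = Σ(t·PV) / P = 1,543.6515 / 392.5809 = 3.93206 years.

3.932 years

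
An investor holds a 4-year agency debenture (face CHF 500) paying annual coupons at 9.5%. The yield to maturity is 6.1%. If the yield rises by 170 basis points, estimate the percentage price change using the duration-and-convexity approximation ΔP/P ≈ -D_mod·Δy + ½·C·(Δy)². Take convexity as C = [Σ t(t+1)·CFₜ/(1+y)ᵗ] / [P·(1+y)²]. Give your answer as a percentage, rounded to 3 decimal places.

With y = 0.061:
  t   CF        PV=CF/(1+0.061)^t    t·PV        t(t+1)·PV
  1        47.50        44.7691        44.7691          89.5382
  2        47.50        42.1952        84.3904         253.1711
  3        47.50        39.7693       119.3078         477.2311
  4       547.50       432.0386     1,728.1546       8,640.7728
  Σ                    558.7722     1,976.6218       9,460.7131
P = 558.7722; D_Mac = 3.53744 yrs; D_mod = 3.33406 yrs; C = 15.04036.
Duration effect: -3.33406 × (+0.017) = -0.056679
Convexity effect: 0.5 × 15.04036 × (0.017)² = +0.0021733
ΔP/P ≈ -0.056679 + 0.0021733 = -0.054506 = -5.4506%.

-5.451%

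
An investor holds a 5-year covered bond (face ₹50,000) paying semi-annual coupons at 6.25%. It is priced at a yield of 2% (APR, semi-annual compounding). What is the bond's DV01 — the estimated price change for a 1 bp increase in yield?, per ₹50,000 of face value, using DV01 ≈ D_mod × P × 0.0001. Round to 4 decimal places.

Periodic yield y = 0.01.
  t   CF        PV=CF/(1+0.01)^t    t·PV
  1     1,562.50     1,547.0297     1,547.0297
  2     1,562.50     1,531.7126     3,063.4252
  3     1,562.50     1,516.5471     4,549.6413
  4     1,562.50     1,501.5318     6,006.1272
  5     1,562.50     1,486.6651     7,433.3257
  6     1,562.50     1,471.9457     8,831.6741
  7     1,562.50     1,457.3720    10,201.6037
  8     1,562.50     1,442.9425    11,543.5403
  9     1,562.50     1,428.6560    12,857.9038
  10   51,562.50    46,678.8586   466,788.5860
  Σ                 60,063.2611   532,822.8569
P = 60,063.2611; D_Mac = 8.87103 half-year periods = 4.43551 yrs; D_mod = 4.39160 yrs.
DV01 ≈ 4.39160 × 60,063.2611 × 0.0001 = 26.377369.

₹26.3774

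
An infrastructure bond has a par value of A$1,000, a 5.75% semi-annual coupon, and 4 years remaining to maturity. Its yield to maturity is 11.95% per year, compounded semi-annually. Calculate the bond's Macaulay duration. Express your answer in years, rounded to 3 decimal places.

3.579 years

Periodic yield y = 0.05975. Discount each cash flow and weight by its period:
  t   CF        PV=CF/(1+0.05975)^t    t·PV
  1        28.75        27.1290        27.1290
  2        28.75        25.5995        51.1989
  3        28.75        24.1561        72.4684
  4        28.75        22.7942        91.1768
  5        28.75        21.5090       107.5451
  6        28.75        20.2963       121.7779
  7        28.75        19.1520       134.0639
  8     1,028.75       646.6696     5,173.3568
  Σ                    807.3058     5,778.7169
Price P = Σ PV = 807.3058.
Macaulay duration = Σ(t·PV) / P = 5,778.7169 / 807.3058 = 7.15803 half-year periods.
In years: 7.15803 / 2 = 3.57901 years.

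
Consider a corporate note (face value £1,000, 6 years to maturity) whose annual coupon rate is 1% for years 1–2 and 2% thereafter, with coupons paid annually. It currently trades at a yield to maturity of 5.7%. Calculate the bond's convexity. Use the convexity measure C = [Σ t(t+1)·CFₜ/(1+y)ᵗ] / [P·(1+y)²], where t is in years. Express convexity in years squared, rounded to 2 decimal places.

With y = 0.057:
  t   CF        PV=CF/(1+0.057)^t    t·PV        t(t+1)·PV
  1        10.00         9.4607         9.4607          18.9215
  2        10.00         8.9506        17.9011          53.7033
  3        20.00        16.9358        50.8073         203.2293
  4        20.00        16.0225        64.0900         320.4498
  5        20.00        15.1585        75.7923         454.7538
  6     1,020.00       731.3921     4,388.3524      30,718.4670
  Σ                    797.9201     4,606.4039      31,769.5247
P = 797.9201.
Convexity = Σ t(t+1)·PV / [P·(1+y)²] = 31,769.5247 / (797.9201 × 1.117249) = 35.63702.

35.64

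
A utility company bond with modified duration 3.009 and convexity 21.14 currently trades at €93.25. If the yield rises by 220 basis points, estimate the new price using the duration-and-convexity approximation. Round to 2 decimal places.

€87.55

Duration effect: -D_mod·Δy = -3.009 × (+0.022) = -0.066198
Convexity effect: ½·C·(Δy)² = 0.5 × 21.14 × (0.022)² = +0.00511588
ΔP/P ≈ -0.066198 + 0.00511588 = -0.06108212
New price ≈ 93.25 × (1 - 0.06108212) = 87.55409231.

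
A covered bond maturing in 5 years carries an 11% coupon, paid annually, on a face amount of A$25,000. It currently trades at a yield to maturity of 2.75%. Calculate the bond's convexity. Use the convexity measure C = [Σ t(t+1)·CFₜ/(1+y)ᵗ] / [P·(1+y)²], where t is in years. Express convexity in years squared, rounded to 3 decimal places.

22.714

With y = 0.0275:
  t   CF        PV=CF/(1+0.0275)^t    t·PV        t(t+1)·PV
  1     2,750.00     2,676.3990     2,676.3990       5,352.7981
  2     2,750.00     2,604.7679     5,209.5358      15,628.6075
  3     2,750.00     2,535.0539     7,605.1618      30,420.6471
  4     2,750.00     2,467.2058     9,868.8231      49,344.1154
  5    27,750.00    24,230.0235   121,150.1173     726,900.7039
  Σ                 34,513.4501   146,510.0370     827,646.8719
P = 34,513.4501.
Convexity = Σ t(t+1)·PV / [P·(1+y)²] = 827,646.8719 / (34,513.4501 × 1.055756) = 22.71397.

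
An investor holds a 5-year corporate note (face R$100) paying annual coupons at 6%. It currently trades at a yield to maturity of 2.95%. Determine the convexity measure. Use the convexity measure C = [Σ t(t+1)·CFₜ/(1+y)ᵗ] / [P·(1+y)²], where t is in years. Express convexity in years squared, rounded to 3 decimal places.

With y = 0.0295:
  t   CF        PV=CF/(1+0.0295)^t    t·PV        t(t+1)·PV
  1         6.00         5.8281         5.8281          11.6561
  2         6.00         5.6611        11.3221          33.9664
  3         6.00         5.4989        16.4966          65.9862
  4         6.00         5.3413        21.3651         106.8257
  5       106.00        91.6588       458.2939       2,749.7636
  Σ                    113.9881       513.3059       2,968.1982
P = 113.9881.
Convexity = Σ t(t+1)·PV / [P·(1+y)²] = 2,968.1982 / (113.9881 × 1.059870) = 24.56862.

24.569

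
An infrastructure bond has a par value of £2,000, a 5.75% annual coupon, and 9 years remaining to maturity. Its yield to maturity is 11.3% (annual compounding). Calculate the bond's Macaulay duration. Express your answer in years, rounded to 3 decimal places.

6.874 years

Periodic yield y = 0.113. Discount each cash flow and weight by its year:
  t   CF        PV=CF/(1+0.113)^t    t·PV
  1       115.00       103.3243       103.3243
  2       115.00        92.8341       185.6682
  3       115.00        83.4089       250.2267
  4       115.00        74.9406       299.7624
  5       115.00        67.3321       336.6604
  6       115.00        60.4960       362.9762
  7       115.00        54.3540       380.4782
  8       115.00        48.8356       390.6848
  9     2,115.00       806.9635     7,262.6715
  Σ                  1,392.4892     9,572.4527
Price P = Σ PV = 1,392.4892.
Macaulay duration = Σ(t·PV) / P = 9,572.4527 / 1,392.4892 = 6.87435 years.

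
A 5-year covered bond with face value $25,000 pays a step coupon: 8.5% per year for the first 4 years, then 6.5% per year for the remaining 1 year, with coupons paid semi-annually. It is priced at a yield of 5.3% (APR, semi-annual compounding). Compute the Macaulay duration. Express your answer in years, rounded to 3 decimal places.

4.229 years

Periodic yield y = 0.0265. Discount each cash flow and weight by its period:
  t   CF        PV=CF/(1+0.0265)^t    t·PV
  1     1,062.50     1,035.0706     1,035.0706
  2     1,062.50     1,008.3494     2,016.6987
  3     1,062.50       982.3179     2,946.9538
  4     1,062.50       956.9585     3,827.8342
  5     1,062.50       932.2538     4,661.2691
  6     1,062.50       908.1869     5,449.1212
  7     1,062.50       884.7412     6,193.1886
  8     1,062.50       861.9009     6,895.2068
  9       812.50       642.0854     5,778.7685
  10   25,812.50    19,871.9521   198,719.5211
  Σ                 28,083.8167   237,523.6326
Price P = Σ PV = 28,083.8167.
Macaulay duration = Σ(t·PV) / P = 237,523.6326 / 28,083.8167 = 8.45767 half-year periods.
In years: 8.45767 / 2 = 4.22883 years.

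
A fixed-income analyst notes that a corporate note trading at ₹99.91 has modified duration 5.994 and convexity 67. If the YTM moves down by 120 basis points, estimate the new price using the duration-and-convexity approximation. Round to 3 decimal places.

₹107.578

Duration effect: -D_mod·Δy = -5.994 × (-0.012) = +0.071928
Convexity effect: ½·C·(Δy)² = 0.5 × 67 × (-0.012)² = +0.0048240
ΔP/P ≈ +0.071928 + 0.0048240 = +0.076752
New price ≈ 99.91 × (1 + 0.076752) = 107.57829232.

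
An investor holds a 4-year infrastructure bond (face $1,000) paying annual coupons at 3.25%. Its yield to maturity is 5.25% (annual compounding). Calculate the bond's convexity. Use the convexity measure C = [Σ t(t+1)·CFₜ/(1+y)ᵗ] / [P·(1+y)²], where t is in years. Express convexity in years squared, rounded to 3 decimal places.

With y = 0.0525:
  t   CF        PV=CF/(1+0.0525)^t    t·PV        t(t+1)·PV
  1        32.50        30.8789        30.8789          61.7577
  2        32.50        29.3386        58.6772         176.0315
  3        32.50        27.8751        83.6254         334.5017
  4     1,032.50       841.3983     3,365.5933      16,827.9665
  Σ                    929.4909     3,538.7747      17,400.2574
P = 929.4909.
Convexity = Σ t(t+1)·PV / [P·(1+y)²] = 17,400.2574 / (929.4909 × 1.107756) = 16.89921.

16.899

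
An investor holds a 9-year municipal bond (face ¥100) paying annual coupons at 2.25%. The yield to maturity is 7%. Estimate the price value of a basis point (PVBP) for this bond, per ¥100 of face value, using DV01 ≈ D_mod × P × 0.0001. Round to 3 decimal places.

Periodic yield y = 0.07.
  t   CF        PV=CF/(1+0.07)^t    t·PV
  1         2.25         2.1028         2.1028
  2         2.25         1.9652         3.9305
  3         2.25         1.8367         5.5100
  4         2.25         1.7165         6.8661
  5         2.25         1.6042         8.0211
  6         2.25         1.4993         8.9956
  7         2.25         1.4012         9.8083
  8         2.25         1.3095        10.4762
  9       102.25        55.6172       500.5550
  Σ                     69.0526       556.2656
P = 69.0526; D_Mac = 8.05567 yrs; D_mod = 7.52867 yrs.
DV01 ≈ 7.52867 × 69.0526 × 0.0001 = 0.051987.

¥0.052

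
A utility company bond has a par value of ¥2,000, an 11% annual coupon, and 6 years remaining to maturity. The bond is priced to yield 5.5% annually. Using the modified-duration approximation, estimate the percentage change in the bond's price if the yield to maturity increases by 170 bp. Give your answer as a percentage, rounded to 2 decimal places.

-7.82%

Periodic yield y = 0.055. Modified duration first:
  t   CF        PV=CF/(1+0.055)^t    t·PV
  1       220.00       208.5308       208.5308
  2       220.00       197.6595       395.3191
  3       220.00       187.3550       562.0650
  4       220.00       177.5877       710.3507
  5       220.00       168.3296       841.6478
  6     2,220.00     1,610.0457     9,660.2745
  Σ                  2,549.5083    12,378.1879
P = 2,549.5083; D_Mac = 4.85513 yrs; D_mod = 4.85513/(1+0.055) = 4.60202 yrs.
ΔP/P ≈ -D_mod · Δy = -4.60202 × (+0.017) = -0.078234 = -7.8234%.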